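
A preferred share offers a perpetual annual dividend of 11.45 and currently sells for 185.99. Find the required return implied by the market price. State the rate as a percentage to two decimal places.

P = C/r ⇒ r = C/P = 11.45/185.99 = 0.061562

6.16%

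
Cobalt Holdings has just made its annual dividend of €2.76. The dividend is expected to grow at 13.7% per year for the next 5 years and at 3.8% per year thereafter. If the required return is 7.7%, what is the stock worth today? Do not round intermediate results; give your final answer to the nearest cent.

D_1 = 3.13812
D_2 = 3.56804
D_3 = 4.05686
D_4 = 4.61265
D_5 = 5.24459
Terminal value at year 5: TV = D_5×(1+g_2)/(r−g_2) = 5.44388/0.039 = 139.58674
P_0 = D_1/(1+r)^1 + D_2/(1+r)^2 + D_3/(1+r)^3 + D_4/(1+r)^4 + D_5/(1+r)^5 + TV/(1+r)^5
    = 2.91376 + 3.07609 + 3.24746 + 3.42837 + 3.61937 + 96.33090 = 112.61595

€112.62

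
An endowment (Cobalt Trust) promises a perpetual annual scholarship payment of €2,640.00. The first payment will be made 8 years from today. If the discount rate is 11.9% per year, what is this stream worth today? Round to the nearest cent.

Value at end of year 7: C / r = €2,640.00 / 0.119 = €22,184.8739
Discount to today: PV = €22,184.8739 / (1 + 0.119)^7 = €22,184.8739 / 2.196902 = €10,098.26

€10098.26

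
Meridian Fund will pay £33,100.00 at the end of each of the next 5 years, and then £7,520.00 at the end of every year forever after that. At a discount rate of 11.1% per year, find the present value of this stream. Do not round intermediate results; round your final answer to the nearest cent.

PV of 5-year annuity: £33,100.00 × [1 − (1+0.111)^−5] / 0.111 = 122027.07620
Perpetuity value at year 5: £7,520.00 / 0.111 = 67747.74775
PV of perpetuity: 67747.74775 / (1+0.111)^5 = 40024.37575
Total PV = 122027.07620 + 40024.37575 = 162051.45195

£162051.45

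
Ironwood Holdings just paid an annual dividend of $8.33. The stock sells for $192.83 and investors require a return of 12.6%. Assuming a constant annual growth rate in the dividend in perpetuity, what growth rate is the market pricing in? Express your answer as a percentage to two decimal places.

7.94%

P = D₀(1+g)/(r−g) ⇒ P(r−g) = D₀(1+g) ⇒ g(P+D₀) = P·r − D₀
g = (P·r − D₀)/(P + D₀) = ($192.83×0.126 − $8.33) / ($192.83 + $8.33) = 0.079373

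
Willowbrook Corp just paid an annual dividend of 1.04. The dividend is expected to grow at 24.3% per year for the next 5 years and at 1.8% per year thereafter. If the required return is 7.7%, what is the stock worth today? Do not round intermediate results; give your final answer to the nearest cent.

D_1 = 1.29272
D_2 = 1.60685
D_3 = 1.99732
D_4 = 2.48266
D_5 = 3.08595
Terminal value at year 5: TV = D_5×(1+g_2)/(r−g_2) = 3.14150/0.059 = 53.24573
P_0 = D_1/(1+r)^1 + D_2/(1+r)^2 + D_3/(1+r)^3 + D_4/(1+r)^4 + D_5/(1+r)^5 + TV/(1+r)^5
    = 1.20030 + 1.38530 + 1.59882 + 1.84525 + 2.12966 + 36.74568 = 44.90500

44.91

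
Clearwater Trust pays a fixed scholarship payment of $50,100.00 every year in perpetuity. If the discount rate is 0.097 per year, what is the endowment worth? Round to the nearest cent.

Level perpetuity: PV = C / r = $50,100.00 / 0.097 = $516,494.85

$516494.85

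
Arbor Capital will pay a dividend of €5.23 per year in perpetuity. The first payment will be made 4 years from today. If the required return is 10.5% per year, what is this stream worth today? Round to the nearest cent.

Value at end of year 3: C / r = €5.23 / 0.105 = €49.8095
Discount to today: PV = €49.8095 / (1 + 0.105)^3 = €49.8095 / 1.349233 = €36.92

€36.92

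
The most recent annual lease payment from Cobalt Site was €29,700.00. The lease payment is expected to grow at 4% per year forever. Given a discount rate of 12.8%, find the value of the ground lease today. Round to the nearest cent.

D₁ = D₀ × (1 + g) = €29,700.00 × 1.04 = €30,888.0000
Growing perpetuity: P = D₁ / (r − g) = €30,888.0000 / (0.128 − 0.04) = €351,000.00

€351000.00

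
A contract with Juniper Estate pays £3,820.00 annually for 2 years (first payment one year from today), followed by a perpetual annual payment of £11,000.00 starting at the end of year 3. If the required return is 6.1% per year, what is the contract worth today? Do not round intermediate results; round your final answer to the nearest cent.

£167182.53

PV of 2-year annuity: £3,820.00 × [1 − (1+0.061)^−2] / 0.061 = 6993.75778
Perpetuity value at year 2: £11,000.00 / 0.061 = 180327.86885
PV of perpetuity: 180327.86885 / (1+0.061)^2 = 160188.77577
Total PV = 6993.75778 + 160188.77577 = 167182.53355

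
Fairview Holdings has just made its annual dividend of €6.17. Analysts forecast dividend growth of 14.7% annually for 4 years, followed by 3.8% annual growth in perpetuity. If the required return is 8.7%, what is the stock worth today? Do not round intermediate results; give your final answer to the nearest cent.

D_1 = 7.07699
D_2 = 8.11731
D_3 = 9.31055
D_4 = 10.67920
Terminal value at year 4: TV = D_4×(1+g_2)/(r−g_2) = 11.08501/0.049 = 226.22475
P_0 = D_1/(1+r)^1 + D_2/(1+r)^2 + D_3/(1+r)^3 + D_4/(1+r)^4 + TV/(1+r)^4
    = 6.51057 + 6.86994 + 7.24914 + 7.64928 + 162.03989 = 190.31882

€190.32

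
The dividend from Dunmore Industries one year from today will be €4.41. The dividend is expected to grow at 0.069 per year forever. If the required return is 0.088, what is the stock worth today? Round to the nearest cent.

€232.11

Growing perpetuity: P = D₁ / (r − g) = €4.4100 / (0.088 − 0.069) = €232.11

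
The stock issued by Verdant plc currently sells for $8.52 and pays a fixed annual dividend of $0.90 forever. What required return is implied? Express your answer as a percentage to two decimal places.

P = C/r ⇒ r = C/P = $0.90/$8.52 = 0.105634

10.56%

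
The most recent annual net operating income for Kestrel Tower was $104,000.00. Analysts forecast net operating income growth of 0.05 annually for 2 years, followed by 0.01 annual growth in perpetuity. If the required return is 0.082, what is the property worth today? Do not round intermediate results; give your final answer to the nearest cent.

$1572735.67

D_1 = 109200.00000
D_2 = 114660.00000
Terminal value at year 2: TV = D_2×(1+g_2)/(r−g_2) = 115806.60000/0.072 = 1608425.00000
P_0 = D_1/(1+r)^1 + D_2/(1+r)^2 + TV/(1+r)^2
    = 100924.21442 + 97939.39477 + 1373872.06549 = 1572735.67468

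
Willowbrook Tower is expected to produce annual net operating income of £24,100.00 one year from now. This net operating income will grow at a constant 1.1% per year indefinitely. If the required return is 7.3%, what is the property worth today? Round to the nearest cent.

Growing perpetuity: P = D₁ / (r − g) = £24,100.0000 / (0.073 − 0.011) = £388,709.68

£388709.68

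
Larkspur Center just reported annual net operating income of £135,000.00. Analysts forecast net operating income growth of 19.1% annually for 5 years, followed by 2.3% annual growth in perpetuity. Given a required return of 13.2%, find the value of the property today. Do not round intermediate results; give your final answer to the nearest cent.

D_1 = 160785.00000
D_2 = 191494.93500
D_3 = 228070.46759
D_4 = 271631.92689
D_5 = 323513.62493
Terminal value at year 5: TV = D_5×(1+g_2)/(r−g_2) = 330954.43830/0.109 = 3036279.25049
P_0 = D_1/(1+r)^1 + D_2/(1+r)^2 + D_3/(1+r)^3 + D_4/(1+r)^4 + D_5/(1+r)^5 + TV/(1+r)^5
    = 142036.21908 + 149439.16690 + 157227.95740 + 165422.70076 + 174044.55530 + 1633464.03739 = 2421634.63683

£2421634.64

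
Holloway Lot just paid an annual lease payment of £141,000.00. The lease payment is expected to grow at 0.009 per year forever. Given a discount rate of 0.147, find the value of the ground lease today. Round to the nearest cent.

D₁ = D₀ × (1 + g) = £141,000.00 × 1.009 = £142,269.0000
Growing perpetuity: P = D₁ / (r − g) = £142,269.0000 / (0.147 − 0.009) = £1,030,934.78

£1030934.78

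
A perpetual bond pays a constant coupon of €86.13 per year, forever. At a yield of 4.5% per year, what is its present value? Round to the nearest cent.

Level perpetuity: PV = C / r = €86.13 / 0.045 = €1,914.00

€1914.00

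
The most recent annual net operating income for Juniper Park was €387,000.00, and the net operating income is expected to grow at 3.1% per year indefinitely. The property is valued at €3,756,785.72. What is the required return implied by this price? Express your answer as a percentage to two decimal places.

D₁ = €387,000.00 × 1.031 = €398,997.0000
P = D₁/(r − g) ⇒ r = D₁/P + g = €398,997.0000/€3,756,785.72 + 0.031 = 0.106207 + 0.031 = 0.137207

13.72%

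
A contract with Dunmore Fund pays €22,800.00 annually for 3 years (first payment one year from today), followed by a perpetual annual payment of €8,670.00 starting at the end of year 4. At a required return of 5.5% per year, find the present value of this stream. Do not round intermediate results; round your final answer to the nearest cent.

PV of 3-year annuity: €22,800.00 × [1 − (1+0.055)^−3] / 0.055 = 61512.88103
Perpetuity value at year 3: €8,670.00 / 0.055 = 157636.36364
PV of perpetuity: 157636.36364 / (1+0.055)^3 = 134245.28124
Total PV = 61512.88103 + 134245.28124 = 195758.16227

€195758.16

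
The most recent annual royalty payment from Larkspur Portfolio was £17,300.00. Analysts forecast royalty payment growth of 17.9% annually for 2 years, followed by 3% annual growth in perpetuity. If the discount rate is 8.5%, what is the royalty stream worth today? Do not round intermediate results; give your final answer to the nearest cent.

£421776.75

D_1 = 20396.70000
D_2 = 24047.70930
Terminal value at year 2: TV = D_2×(1+g_2)/(r−g_2) = 24769.14058/0.055 = 450348.01053
P_0 = D_1/(1+r)^1 + D_2/(1+r)^2 + TV/(1+r)^2
    = 18798.80184 + 20427.45380 + 382550.49844 = 421776.75408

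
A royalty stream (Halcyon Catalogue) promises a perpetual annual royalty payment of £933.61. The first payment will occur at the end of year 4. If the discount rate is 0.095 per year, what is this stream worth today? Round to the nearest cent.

£7485.13

Value at end of year 3: C / r = £933.61 / 0.095 = £9,827.4737
Discount to today: PV = £9,827.4737 / (1 + 0.095)^3 = £9,827.4737 / 1.312932 = £7,485.13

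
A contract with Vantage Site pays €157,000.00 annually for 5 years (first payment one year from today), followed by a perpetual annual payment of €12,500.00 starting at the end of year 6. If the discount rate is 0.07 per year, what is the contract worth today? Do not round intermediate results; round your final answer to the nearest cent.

€771049.96

PV of 5-year annuity: €157,000.00 × [1 − (1+0.07)^−5] / 0.07 = 643730.99744
Perpetuity value at year 5: €12,500.00 / 0.07 = 178571.42857
PV of perpetuity: 178571.42857 / (1+0.07)^5 = 127318.96062
Total PV = 643730.99744 + 127318.96062 = 771049.95807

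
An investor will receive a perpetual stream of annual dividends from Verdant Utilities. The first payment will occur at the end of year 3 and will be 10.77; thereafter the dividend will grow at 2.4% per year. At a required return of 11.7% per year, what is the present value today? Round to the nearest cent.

Value at end of year 2: C₁ / (r − g) = 10.77 / (0.117 − 0.024) = 115.8065
Discount to today: PV = 115.8065 / (1 + 0.117)^2 = 115.8065 / 1.247689 = 92.82

92.82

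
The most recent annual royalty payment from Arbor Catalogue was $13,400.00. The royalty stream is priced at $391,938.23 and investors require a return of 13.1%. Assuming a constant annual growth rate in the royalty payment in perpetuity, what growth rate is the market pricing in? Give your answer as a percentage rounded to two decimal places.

P = D₀(1+g)/(r−g) ⇒ P(r−g) = D₀(1+g) ⇒ g(P+D₀) = P·r − D₀
g = (P·r − D₀)/(P + D₀) = ($391,938.23×0.131 − $13,400.00) / ($391,938.23 + $13,400.00) = 0.093610

9.36%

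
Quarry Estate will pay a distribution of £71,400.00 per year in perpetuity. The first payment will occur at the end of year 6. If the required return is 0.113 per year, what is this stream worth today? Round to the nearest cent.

Value at end of year 5: C / r = £71,400.00 / 0.113 = £631,858.4071
Discount to today: PV = £631,858.4071 / (1 + 0.113)^5 = £631,858.4071 / 1.707953 = £369,950.78

£369950.78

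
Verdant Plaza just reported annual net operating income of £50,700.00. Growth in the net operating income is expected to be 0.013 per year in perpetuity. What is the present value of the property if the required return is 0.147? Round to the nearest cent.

D₁ = D₀ × (1 + g) = £50,700.00 × 1.013 = £51,359.1000
Growing perpetuity: P = D₁ / (r − g) = £51,359.1000 / (0.147 − 0.013) = £383,276.87

£383276.87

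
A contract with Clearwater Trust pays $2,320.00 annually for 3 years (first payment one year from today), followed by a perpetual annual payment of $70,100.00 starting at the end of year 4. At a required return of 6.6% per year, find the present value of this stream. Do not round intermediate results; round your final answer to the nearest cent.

$882937.07

PV of 3-year annuity: $2,320.00 × [1 − (1+0.066)^−3] / 0.066 = 6133.18381
Perpetuity value at year 3: $70,100.00 / 0.066 = 1062121.21212
PV of perpetuity: 1062121.21212 / (1+0.066)^3 = 876803.89087
Total PV = 6133.18381 + 876803.89087 = 882937.07468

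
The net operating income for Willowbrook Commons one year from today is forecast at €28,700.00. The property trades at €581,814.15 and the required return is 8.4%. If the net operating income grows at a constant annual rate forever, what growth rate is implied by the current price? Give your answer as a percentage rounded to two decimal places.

3.47%

P = D₁/(r−g) ⇒ g = r − D₁/P = 0.084 − €28,700.00/€581,814.15 = 0.034672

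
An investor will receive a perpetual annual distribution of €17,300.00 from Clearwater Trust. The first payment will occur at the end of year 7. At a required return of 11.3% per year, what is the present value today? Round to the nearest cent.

€80537.23

Value at end of year 6: C / r = €17,300.00 / 0.113 = €153,097.3451
Discount to today: PV = €153,097.3451 / (1 + 0.113)^6 = €153,097.3451 / 1.900951 = €80,537.23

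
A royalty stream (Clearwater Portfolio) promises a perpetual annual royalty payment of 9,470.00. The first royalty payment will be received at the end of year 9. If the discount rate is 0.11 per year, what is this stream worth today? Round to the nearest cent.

37357.13

Value at end of year 8: C / r = 9,470.00 / 0.11 = 86,090.9091
Discount to today: PV = 86,090.9091 / (1 + 0.11)^8 = 86,090.9091 / 2.304538 = 37,357.13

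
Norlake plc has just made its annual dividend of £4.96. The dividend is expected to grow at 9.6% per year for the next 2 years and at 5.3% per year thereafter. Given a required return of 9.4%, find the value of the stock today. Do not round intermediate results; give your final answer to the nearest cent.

D_1 = 5.43616
D_2 = 5.95803
Terminal value at year 2: TV = D_2×(1+g_2)/(r−g_2) = 6.27381/0.041 = 153.01968
P_0 = D_1/(1+r)^1 + D_2/(1+r)^2 + TV/(1+r)^2
    = 4.96907 + 4.97815 + 127.85351 = 137.80073

£137.80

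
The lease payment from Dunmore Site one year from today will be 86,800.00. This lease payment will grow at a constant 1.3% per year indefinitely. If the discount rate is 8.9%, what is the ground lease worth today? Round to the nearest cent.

1142105.26

Growing perpetuity: P = D₁ / (r − g) = 86,800.0000 / (0.089 − 0.013) = 1,142,105.26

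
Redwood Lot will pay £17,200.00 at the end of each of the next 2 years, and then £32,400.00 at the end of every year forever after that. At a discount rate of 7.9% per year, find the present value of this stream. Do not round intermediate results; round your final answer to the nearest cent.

PV of 2-year annuity: £17,200.00 × [1 − (1+0.079)^−2] / 0.079 = 30714.25933
Perpetuity value at year 2: £32,400.00 / 0.079 = 410126.58228
PV of perpetuity: 410126.58228 / (1+0.079)^2 = 352269.48912
Total PV = 30714.25933 + 352269.48912 = 382983.74845

£382983.75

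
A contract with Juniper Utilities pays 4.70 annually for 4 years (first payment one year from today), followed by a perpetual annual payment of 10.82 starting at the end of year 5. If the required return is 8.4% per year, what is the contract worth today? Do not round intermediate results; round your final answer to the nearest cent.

108.72

PV of 4-year annuity: 4.70 × [1 − (1+0.084)^−4] / 0.084 = 15.42939
Perpetuity value at year 4: 10.82 / 0.084 = 128.80952
PV of perpetuity: 128.80952 / (1+0.084)^4 = 93.28909
Total PV = 15.42939 + 93.28909 = 108.71848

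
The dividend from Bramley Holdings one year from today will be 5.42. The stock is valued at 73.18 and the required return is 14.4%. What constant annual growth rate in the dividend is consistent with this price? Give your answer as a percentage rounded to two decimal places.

P = D₁/(r−g) ⇒ g = r − D₁/P = 0.144 − 5.42/73.18 = 0.069936

6.99%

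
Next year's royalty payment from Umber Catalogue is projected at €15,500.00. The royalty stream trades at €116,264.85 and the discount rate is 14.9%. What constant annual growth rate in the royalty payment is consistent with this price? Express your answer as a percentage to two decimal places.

P = D₁/(r−g) ⇒ g = r − D₁/P = 0.149 − €15,500.00/€116,264.85 = 0.015684

1.57%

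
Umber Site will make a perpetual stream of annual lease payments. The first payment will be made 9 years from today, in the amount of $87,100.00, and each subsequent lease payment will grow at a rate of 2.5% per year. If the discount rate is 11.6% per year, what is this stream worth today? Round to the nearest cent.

Value at end of year 8: C₁ / (r − g) = $87,100.00 / (0.116 − 0.025) = $957,142.8571
Discount to today: PV = $957,142.8571 / (1 + 0.116)^8 = $957,142.8571 / 2.406099 = $397,798.56

$397798.56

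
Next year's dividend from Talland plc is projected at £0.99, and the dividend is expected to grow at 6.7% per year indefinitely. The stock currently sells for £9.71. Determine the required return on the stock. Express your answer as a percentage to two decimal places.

P = D₁/(r − g) ⇒ r = D₁/P + g = £0.9900/£9.71 + 0.067 = 0.101957 + 0.067 = 0.168957

16.90%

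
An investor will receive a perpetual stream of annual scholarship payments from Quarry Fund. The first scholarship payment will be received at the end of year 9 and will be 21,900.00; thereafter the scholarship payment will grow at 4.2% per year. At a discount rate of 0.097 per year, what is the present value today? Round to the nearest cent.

189857.78

Value at end of year 8: C₁ / (r − g) = 21,900.00 / (0.097 − 0.042) = 398,181.8182
Discount to today: PV = 398,181.8182 / (1 + 0.097)^8 = 398,181.8182 / 2.097264 = 189,857.78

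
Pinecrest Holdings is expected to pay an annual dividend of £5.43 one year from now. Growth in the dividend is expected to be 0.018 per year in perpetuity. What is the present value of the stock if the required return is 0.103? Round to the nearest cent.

£63.88

Growing perpetuity: P = D₁ / (r − g) = £5.4300 / (0.103 − 0.018) = £63.88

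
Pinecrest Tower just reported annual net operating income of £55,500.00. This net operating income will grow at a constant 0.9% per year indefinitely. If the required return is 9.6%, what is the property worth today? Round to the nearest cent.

£643672.41

D₁ = D₀ × (1 + g) = £55,500.00 × 1.009 = £55,999.5000
Growing perpetuity: P = D₁ / (r − g) = £55,999.5000 / (0.096 − 0.009) = £643,672.41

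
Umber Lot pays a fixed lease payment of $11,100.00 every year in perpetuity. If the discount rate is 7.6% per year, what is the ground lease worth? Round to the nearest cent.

$146052.63

Level perpetuity: PV = C / r = $11,100.00 / 0.076 = $146,052.63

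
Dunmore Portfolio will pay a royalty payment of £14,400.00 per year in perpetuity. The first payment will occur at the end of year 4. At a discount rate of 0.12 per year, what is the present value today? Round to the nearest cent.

Value at end of year 3: C / r = £14,400.00 / 0.12 = £120,000.0000
Discount to today: PV = £120,000.0000 / (1 + 0.12)^3 = £120,000.0000 / 1.404928 = £85,413.63

£85413.63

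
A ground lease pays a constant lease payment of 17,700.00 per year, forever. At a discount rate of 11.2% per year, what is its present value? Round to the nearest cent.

Level perpetuity: PV = C / r = 17,700.00 / 0.112 = 158,035.71

158035.71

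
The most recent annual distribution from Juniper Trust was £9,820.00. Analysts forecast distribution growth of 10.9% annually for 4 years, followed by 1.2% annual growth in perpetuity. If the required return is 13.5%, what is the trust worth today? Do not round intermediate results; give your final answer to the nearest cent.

D_1 = 10890.38000
D_2 = 12077.43142
D_3 = 13393.87144
D_4 = 14853.80343
Terminal value at year 4: TV = D_4×(1+g_2)/(r−g_2) = 15032.04907/0.123 = 122211.78108
P_0 = D_1/(1+r)^1 + D_2/(1+r)^2 + D_3/(1+r)^3 + D_4/(1+r)^4 + TV/(1+r)^4
    = 9595.04846 + 9375.24999 + 9160.48656 + 8950.64281 + 73642.68719 = 110724.11500

£110724.12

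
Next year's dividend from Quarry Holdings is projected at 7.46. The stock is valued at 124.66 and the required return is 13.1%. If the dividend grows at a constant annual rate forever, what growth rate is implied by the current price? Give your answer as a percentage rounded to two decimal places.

7.12%

P = D₁/(r−g) ⇒ g = r − D₁/P = 0.131 − 7.46/124.66 = 0.071157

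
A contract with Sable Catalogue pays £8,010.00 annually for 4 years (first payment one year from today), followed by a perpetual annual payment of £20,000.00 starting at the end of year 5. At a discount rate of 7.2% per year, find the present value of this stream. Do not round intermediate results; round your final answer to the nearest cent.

£237347.81

PV of 4-year annuity: £8,010.00 × [1 − (1+0.072)^−4] / 0.072 = 27009.51119
Perpetuity value at year 4: £20,000.00 / 0.072 = 277777.77778
PV of perpetuity: 277777.77778 / (1+0.072)^4 = 210338.29916
Total PV = 27009.51119 + 210338.29916 = 237347.81035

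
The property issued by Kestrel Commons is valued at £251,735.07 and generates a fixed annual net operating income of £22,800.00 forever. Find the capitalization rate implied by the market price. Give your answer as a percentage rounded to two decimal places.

P = C/r ⇒ r = C/P = £22,800.00/£251,735.07 = 0.090571

9.06%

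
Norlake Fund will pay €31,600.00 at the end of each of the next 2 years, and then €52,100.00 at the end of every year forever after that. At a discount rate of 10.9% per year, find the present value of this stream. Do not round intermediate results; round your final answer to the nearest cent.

PV of 2-year annuity: €31,600.00 × [1 − (1+0.109)^−2] / 0.109 = 54187.68157
Perpetuity value at year 2: €52,100.00 / 0.109 = 477981.65138
PV of perpetuity: 477981.65138 / (1+0.109)^2 = 388640.56878
Total PV = 54187.68157 + 388640.56878 = 442828.25036

€442828.25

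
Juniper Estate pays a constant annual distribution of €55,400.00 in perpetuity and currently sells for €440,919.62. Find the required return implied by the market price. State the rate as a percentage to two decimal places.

P = C/r ⇒ r = C/P = €55,400.00/€440,919.62 = 0.125646

12.56%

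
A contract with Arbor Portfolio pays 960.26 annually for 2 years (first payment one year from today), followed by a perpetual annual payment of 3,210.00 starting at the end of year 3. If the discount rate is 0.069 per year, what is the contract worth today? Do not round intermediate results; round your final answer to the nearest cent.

PV of 2-year annuity: 960.26 × [1 − (1+0.069)^−2] / 0.069 = 1738.57696
Perpetuity value at year 2: 3,210.00 / 0.069 = 46521.73913
PV of perpetuity: 46521.73913 / (1+0.069)^2 = 40709.94646
Total PV = 1738.57696 + 40709.94646 = 42448.52342

42448.52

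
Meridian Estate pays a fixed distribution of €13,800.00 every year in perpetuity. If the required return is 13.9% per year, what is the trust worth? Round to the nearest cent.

Level perpetuity: PV = C / r = €13,800.00 / 0.139 = €99,280.58

€99280.58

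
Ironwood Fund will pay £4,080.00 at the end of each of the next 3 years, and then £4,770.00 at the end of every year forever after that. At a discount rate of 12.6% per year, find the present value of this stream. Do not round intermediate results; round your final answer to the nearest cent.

PV of 3-year annuity: £4,080.00 × [1 − (1+0.126)^−3] / 0.126 = 9699.31273
Perpetuity value at year 3: £4,770.00 / 0.126 = 37857.14286
PV of perpetuity: 37857.14286 / (1+0.126)^3 = 26517.50518
Total PV = 9699.31273 + 26517.50518 = 36216.81791

£36216.82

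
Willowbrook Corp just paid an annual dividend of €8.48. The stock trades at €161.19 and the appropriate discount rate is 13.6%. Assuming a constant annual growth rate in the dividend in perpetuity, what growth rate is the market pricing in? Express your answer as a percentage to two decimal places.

7.92%

P = D₀(1+g)/(r−g) ⇒ P(r−g) = D₀(1+g) ⇒ g(P+D₀) = P·r − D₀
g = (P·r − D₀)/(P + D₀) = (€161.19×0.136 − €8.48) / (€161.19 + €8.48) = 0.079223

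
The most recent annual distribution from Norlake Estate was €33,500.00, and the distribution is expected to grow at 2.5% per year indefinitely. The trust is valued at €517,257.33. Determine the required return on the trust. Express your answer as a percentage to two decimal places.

9.14%

D₁ = €33,500.00 × 1.025 = €34,337.5000
P = D₁/(r − g) ⇒ r = D₁/P + g = €34,337.5000/€517,257.33 + 0.025 = 0.066384 + 0.025 = 0.091384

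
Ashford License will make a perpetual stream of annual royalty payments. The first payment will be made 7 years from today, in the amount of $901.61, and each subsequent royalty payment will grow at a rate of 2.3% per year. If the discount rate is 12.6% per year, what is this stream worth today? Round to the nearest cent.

$4294.88

Value at end of year 6: C₁ / (r − g) = $901.61 / (0.126 − 0.023) = $8,753.4951
Discount to today: PV = $8,753.4951 / (1 + 0.126)^6 = $8,753.4951 / 2.038123 = $4,294.88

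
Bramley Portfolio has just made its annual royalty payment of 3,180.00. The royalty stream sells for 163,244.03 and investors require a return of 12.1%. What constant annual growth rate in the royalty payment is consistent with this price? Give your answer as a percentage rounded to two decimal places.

9.96%

P = D₀(1+g)/(r−g) ⇒ P(r−g) = D₀(1+g) ⇒ g(P+D₀) = P·r − D₀
g = (P·r − D₀)/(P + D₀) = (163,244.03×0.121 − 3,180.00) / (163,244.03 + 3,180.00) = 0.099580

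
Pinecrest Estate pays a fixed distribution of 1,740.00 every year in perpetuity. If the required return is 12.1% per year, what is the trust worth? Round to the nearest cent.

14380.17

Level perpetuity: PV = C / r = 1,740.00 / 0.121 = 14,380.17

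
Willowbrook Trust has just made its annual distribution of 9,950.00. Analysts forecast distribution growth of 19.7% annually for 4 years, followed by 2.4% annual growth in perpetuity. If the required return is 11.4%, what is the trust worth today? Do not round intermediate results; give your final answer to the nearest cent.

D_1 = 11910.15000
D_2 = 14256.44955
D_3 = 17064.97011
D_4 = 20426.76922
Terminal value at year 4: TV = D_4×(1+g_2)/(r−g_2) = 20917.01168/0.09 = 232411.24094
P_0 = D_1/(1+r)^1 + D_2/(1+r)^2 + D_3/(1+r)^3 + D_4/(1+r)^4 + TV/(1+r)^4
    = 10691.33752 + 11487.90935 + 12343.83078 + 13263.52374 + 150909.42565 = 198696.02704

198696.03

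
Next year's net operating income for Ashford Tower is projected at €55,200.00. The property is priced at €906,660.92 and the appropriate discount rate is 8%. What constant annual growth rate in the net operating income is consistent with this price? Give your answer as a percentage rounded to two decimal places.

1.91%

P = D₁/(r−g) ⇒ g = r − D₁/P = 0.08 − €55,200.00/€906,660.92 = 0.019117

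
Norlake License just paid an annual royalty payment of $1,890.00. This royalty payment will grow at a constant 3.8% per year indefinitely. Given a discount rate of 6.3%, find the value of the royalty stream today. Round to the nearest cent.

D₁ = D₀ × (1 + g) = $1,890.00 × 1.038 = $1,961.8200
Growing perpetuity: P = D₁ / (r − g) = $1,961.8200 / (0.063 − 0.038) = $78,472.80

$78472.80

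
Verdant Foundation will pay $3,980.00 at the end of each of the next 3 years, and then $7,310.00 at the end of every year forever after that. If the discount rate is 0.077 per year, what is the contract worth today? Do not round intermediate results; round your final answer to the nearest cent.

PV of 3-year annuity: $3,980.00 × [1 − (1+0.077)^−3] / 0.077 = 10312.62286
Perpetuity value at year 3: $7,310.00 / 0.077 = 94935.06494
PV of perpetuity: 94935.06494 / (1+0.077)^3 = 75994.04154
Total PV = 10312.62286 + 75994.04154 = 86306.66440

$86306.66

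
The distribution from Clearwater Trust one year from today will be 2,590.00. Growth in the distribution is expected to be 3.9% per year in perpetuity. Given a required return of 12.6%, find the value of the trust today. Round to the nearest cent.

Growing perpetuity: P = D₁ / (r − g) = 2,590.0000 / (0.126 − 0.039) = 29,770.11

29770.11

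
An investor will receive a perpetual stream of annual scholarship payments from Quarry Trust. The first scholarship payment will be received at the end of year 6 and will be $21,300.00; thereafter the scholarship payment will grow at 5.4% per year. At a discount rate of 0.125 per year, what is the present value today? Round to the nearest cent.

$166478.69

Value at end of year 5: C₁ / (r − g) = $21,300.00 / (0.125 − 0.054) = $300,000.0000
Discount to today: PV = $300,000.0000 / (1 + 0.125)^5 = $300,000.0000 / 1.802032 = $166,478.69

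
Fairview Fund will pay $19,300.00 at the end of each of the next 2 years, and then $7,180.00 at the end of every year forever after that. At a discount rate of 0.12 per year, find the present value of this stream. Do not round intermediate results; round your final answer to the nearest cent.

$80316.75

PV of 2-year annuity: $19,300.00 × [1 − (1+0.12)^−2] / 0.12 = 32617.98469
Perpetuity value at year 2: $7,180.00 / 0.12 = 59833.33333
PV of perpetuity: 59833.33333 / (1+0.12)^2 = 47698.76701
Total PV = 32617.98469 + 47698.76701 = 80316.75170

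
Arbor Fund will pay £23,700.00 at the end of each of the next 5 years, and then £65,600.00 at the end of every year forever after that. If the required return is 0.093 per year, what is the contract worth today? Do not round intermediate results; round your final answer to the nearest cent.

PV of 5-year annuity: £23,700.00 × [1 − (1+0.093)^−5] / 0.093 = 91471.61421
Perpetuity value at year 5: £65,600.00 / 0.093 = 705376.34409
PV of perpetuity: 705376.34409 / (1+0.093)^5 = 452189.09124
Total PV = 91471.61421 + 452189.09124 = 543660.70546

£543660.71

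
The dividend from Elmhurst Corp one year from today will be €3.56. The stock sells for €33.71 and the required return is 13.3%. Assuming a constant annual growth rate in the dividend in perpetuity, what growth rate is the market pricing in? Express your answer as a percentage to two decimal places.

2.74%

P = D₁/(r−g) ⇒ g = r − D₁/P = 0.133 − €3.56/€33.71 = 0.027393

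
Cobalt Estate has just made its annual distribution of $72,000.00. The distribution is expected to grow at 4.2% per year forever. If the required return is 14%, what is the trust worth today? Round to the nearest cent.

$765551.02

D₁ = D₀ × (1 + g) = $72,000.00 × 1.042 = $75,024.0000
Growing perpetuity: P = D₁ / (r − g) = $75,024.0000 / (0.14 − 0.042) = $765,551.02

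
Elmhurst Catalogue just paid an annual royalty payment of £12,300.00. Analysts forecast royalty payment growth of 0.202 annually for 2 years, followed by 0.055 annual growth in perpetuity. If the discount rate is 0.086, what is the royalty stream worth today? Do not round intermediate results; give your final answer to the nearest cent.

£541478.40

D_1 = 14784.60000
D_2 = 17771.08920
Terminal value at year 2: TV = D_2×(1+g_2)/(r−g_2) = 18748.49911/0.031 = 604790.29374
P_0 = D_1/(1+r)^1 + D_2/(1+r)^2 + TV/(1+r)^2
    = 13613.81215 + 15067.95784 + 512796.62958 = 541478.39957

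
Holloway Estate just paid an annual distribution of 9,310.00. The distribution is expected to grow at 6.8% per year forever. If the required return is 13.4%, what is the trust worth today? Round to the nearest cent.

D₁ = D₀ × (1 + g) = 9,310.00 × 1.068 = 9,943.0800
Growing perpetuity: P = D₁ / (r − g) = 9,943.0800 / (0.134 − 0.068) = 150,652.73

150652.73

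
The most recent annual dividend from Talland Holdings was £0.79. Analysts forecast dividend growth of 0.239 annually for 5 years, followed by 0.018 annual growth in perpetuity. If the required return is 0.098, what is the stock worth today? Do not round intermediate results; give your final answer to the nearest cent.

D_1 = 0.97881
D_2 = 1.21275
D_3 = 1.50259
D_4 = 1.86171
D_5 = 2.30666
Terminal value at year 5: TV = D_5×(1+g_2)/(r−g_2) = 2.34818/0.08 = 29.35225
P_0 = D_1/(1+r)^1 + D_2/(1+r)^2 + D_3/(1+r)^3 + D_4/(1+r)^4 + D_5/(1+r)^5 + TV/(1+r)^5
    = 0.89145 + 1.00592 + 1.13510 + 1.28086 + 1.44535 + 18.39203 = 24.15071

£24.15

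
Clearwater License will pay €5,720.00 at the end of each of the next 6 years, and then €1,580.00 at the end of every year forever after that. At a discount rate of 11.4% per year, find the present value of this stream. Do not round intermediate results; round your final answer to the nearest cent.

PV of 6-year annuity: €5,720.00 × [1 − (1+0.114)^−6] / 0.114 = 23922.37247
Perpetuity value at year 6: €1,580.00 / 0.114 = 13859.64912
PV of perpetuity: 13859.64912 / (1+0.114)^6 = 7251.72106
Total PV = 23922.37247 + 7251.72106 = 31174.09353

€31174.09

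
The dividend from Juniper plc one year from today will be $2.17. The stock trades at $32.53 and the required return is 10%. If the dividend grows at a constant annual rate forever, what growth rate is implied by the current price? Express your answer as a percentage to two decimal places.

P = D₁/(r−g) ⇒ g = r − D₁/P = 0.1 − $2.17/$32.53 = 0.033292

3.33%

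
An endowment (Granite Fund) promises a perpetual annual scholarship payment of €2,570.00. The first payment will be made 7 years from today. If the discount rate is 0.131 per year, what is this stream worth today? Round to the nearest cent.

Value at end of year 6: C / r = €2,570.00 / 0.131 = €19,618.3206
Discount to today: PV = €19,618.3206 / (1 + 0.131)^6 = €19,618.3206 / 2.093031 = €9,373.16

€9373.16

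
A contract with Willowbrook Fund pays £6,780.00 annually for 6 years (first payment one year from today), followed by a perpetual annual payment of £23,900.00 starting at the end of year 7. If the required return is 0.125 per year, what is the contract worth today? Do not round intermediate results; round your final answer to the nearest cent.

PV of 6-year annuity: £6,780.00 × [1 − (1+0.125)^−6] / 0.125 = 27485.02521
Perpetuity value at year 6: £23,900.00 / 0.125 = 191200.00000
PV of perpetuity: 191200.00000 / (1+0.125)^6 = 94313.25923
Total PV = 27485.02521 + 94313.25923 = 121798.28444

£121798.28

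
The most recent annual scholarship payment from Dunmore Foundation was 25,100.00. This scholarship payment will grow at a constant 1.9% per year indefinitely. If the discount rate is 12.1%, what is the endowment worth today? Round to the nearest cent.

D₁ = D₀ × (1 + g) = 25,100.00 × 1.019 = 25,576.9000
Growing perpetuity: P = D₁ / (r − g) = 25,576.9000 / (0.121 − 0.019) = 250,753.92

250753.92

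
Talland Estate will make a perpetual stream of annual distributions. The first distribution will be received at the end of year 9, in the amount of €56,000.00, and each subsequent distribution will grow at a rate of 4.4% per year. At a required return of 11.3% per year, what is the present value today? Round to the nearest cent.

Value at end of year 8: C₁ / (r − g) = €56,000.00 / (0.113 − 0.044) = €811,594.2029
Discount to today: PV = €811,594.2029 / (1 + 0.113)^8 = €811,594.2029 / 2.354840 = €344,649.48

€344649.48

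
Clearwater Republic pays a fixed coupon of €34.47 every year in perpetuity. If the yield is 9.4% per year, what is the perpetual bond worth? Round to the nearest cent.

Level perpetuity: PV = C / r = €34.47 / 0.094 = €366.70

€366.70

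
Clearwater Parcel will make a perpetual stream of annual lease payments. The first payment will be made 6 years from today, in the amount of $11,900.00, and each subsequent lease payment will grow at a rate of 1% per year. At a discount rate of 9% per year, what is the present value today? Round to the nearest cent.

$96677.29

Value at end of year 5: C₁ / (r − g) = $11,900.00 / (0.09 − 0.01) = $148,750.0000
Discount to today: PV = $148,750.0000 / (1 + 0.09)^5 = $148,750.0000 / 1.538624 = $96,677.29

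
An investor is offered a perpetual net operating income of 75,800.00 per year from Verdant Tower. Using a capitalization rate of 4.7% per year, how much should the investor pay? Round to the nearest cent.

Level perpetuity: PV = C / r = 75,800.00 / 0.047 = 1,612,765.96

1612765.96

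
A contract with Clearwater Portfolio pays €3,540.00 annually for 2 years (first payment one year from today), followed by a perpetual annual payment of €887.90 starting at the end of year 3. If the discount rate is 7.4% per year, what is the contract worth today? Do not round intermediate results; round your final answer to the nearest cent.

PV of 2-year annuity: €3,540.00 × [1 − (1+0.074)^−2] / 0.074 = 6365.07392
Perpetuity value at year 2: €887.90 / 0.074 = 11998.64865
PV of perpetuity: 11998.64865 / (1+0.074)^2 = 10402.16584
Total PV = 6365.07392 + 10402.16584 = 16767.23976

€16767.24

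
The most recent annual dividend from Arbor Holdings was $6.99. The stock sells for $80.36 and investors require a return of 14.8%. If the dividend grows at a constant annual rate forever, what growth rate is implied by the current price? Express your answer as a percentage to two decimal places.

P = D₀(1+g)/(r−g) ⇒ P(r−g) = D₀(1+g) ⇒ g(P+D₀) = P·r − D₀
g = (P·r − D₀)/(P + D₀) = ($80.36×0.148 − $6.99) / ($80.36 + $6.99) = 0.056134

5.61%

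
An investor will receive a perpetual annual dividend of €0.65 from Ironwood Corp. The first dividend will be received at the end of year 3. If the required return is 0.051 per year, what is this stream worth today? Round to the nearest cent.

Value at end of year 2: C / r = €0.65 / 0.051 = €12.7451
Discount to today: PV = €12.7451 / (1 + 0.051)^2 = €12.7451 / 1.104601 = €11.54

€11.54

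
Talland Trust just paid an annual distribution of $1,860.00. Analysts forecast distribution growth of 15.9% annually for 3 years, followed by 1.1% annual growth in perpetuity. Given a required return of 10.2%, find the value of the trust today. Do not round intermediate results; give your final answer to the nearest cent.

$30217.06

D_1 = 2155.74000
D_2 = 2498.50266
D_3 = 2895.76458
Terminal value at year 3: TV = D_3×(1+g_2)/(r−g_2) = 2927.61799/0.091 = 32171.62630
P_0 = D_1/(1+r)^1 + D_2/(1+r)^2 + D_3/(1+r)^3 + TV/(1+r)^3
    = 1956.20690 + 2057.39001 + 2163.80674 + 24039.65506 = 30217.05871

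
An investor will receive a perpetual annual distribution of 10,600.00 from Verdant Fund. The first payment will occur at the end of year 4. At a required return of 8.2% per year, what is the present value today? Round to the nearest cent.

Value at end of year 3: C / r = 10,600.00 / 0.082 = 129,268.2927
Discount to today: PV = 129,268.2927 / (1 + 0.082)^3 = 129,268.2927 / 1.266723 = 102,049.35

102049.35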